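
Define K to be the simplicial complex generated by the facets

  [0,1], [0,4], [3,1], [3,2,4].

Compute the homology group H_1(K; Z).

Take the total order 0 < 1 < 2 < 3 < 4 on the vertex set. Then K (dimension 2) consists of the simplices:

  0-simplices (5): [0], [1], [2], [3], [4]
  1-simplices (6): [0,1], [0,4], [1,3], [2,3], [2,4], [3,4]
  2-simplices (1): [2,3,4]

so the chain groups are C_0 ≅ Z^5, C_1 ≅ Z^6, C_2 ≅ Z^1.

∂_1: C_1 → C_0 maps an edge to its endpoints' difference, ∂[p,q] = q − p. For instance
  ∂[3,4] = [4] − [3].
The 5×6 boundary matrix has rank 4 and Smith normal form diag(1,1,1,1).

The boundary map ∂_2: C_2 → C_1 acts by ∂[p,q,r] = [q,r] − [p,r] + [p,q]. For instance
  ∂[2,3,4] = [3,4] − [2,4] + [2,3].
This gives a 6×1 integer matrix of rank 1; reducing to Smith normal form yields diagonal entries (1).

Now H_k = ker ∂_k / im ∂_{k+1}, so:

  H_1: rank ker ∂_1 − rank ∂_2 = (6 − 4) − 1 = 1, and the invariant factors of ∂_2 are all 1, so H_1 = Z.

H_1 = Z.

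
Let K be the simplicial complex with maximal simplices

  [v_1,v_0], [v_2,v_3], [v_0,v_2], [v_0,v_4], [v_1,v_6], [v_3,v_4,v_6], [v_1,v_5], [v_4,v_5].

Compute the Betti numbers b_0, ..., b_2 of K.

b_0 = 1, b_1 = 3, b_2 = 0.

Order the vertices as v_0 < v_1 < v_2 < v_3 < v_4 < v_5 < v_6. Listing each simplex with vertices in this order, K has dimension 2 with simplices:

  0-simplices (7): [v_0], [v_1], [v_2], [v_3], [v_4], [v_5], [v_6]
  1-simplices (10): [v_0,v_1], [v_0,v_2], [v_0,v_4], [v_1,v_5], [v_1,v_6], [v_2,v_3], [v_3,v_4], [v_3,v_6], [v_4,v_5], [v_4,v_6]
  2-simplices (1): [v_3,v_4,v_6]

Hence C_0 ≅ Z^7, C_1 ≅ Z^10, C_2 ≅ Z^1.

Boundary ∂_1: C_1 → C_0 maps an edge to its endpoints' difference, ∂[p,q] = q − p.
As a 7×10 matrix over Z this has rank 6, with invariant factors (1,1,1,1,1,1).

The boundary map ∂_2: C_2 → C_1 maps a triangle to the signed sum of its edges. For instance
  ∂[v_3,v_4,v_6] = [v_4,v_6] − [v_3,v_6] + [v_3,v_4].
This gives a 10×1 integer matrix of rank 1; reducing to Smith normal form yields diagonal entries (1).

Reading off H_k = ker ∂_k / im ∂_{k+1}:

  H_0: rank C_0 − rank ∂_1 = 7 − 6 = 1, and the invariant factors of ∂_1 are all 1, so H_0 ≅ Z.
  H_1: rank ker ∂_1 − rank ∂_2 = (10 − 6) − 1 = 3, and the invariant factors of ∂_2 are all 1, so H_1 ≅ Z^3.
  H_2: rank ker ∂_2 − rank ∂_3 = (1 − 1) − 0 = 0, and there is no ∂_3, so H_2 ≅ 0.

As a check, the Euler characteristic is 7 − 10 + 1 = -2, which agrees with 1 − 3 + 0 = -2.

Hence the Betti numbers are b_0 = 1, b_1 = 3, b_2 = 0.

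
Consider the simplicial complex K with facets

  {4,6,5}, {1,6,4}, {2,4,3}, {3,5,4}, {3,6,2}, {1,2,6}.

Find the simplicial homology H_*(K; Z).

H_0 = Z,  H_1 = Z,  H_2 = 0.

K has 6 vertices, 12 edges, 6 triangles.
rank ∂_0 = 0, rank ∂_1 = 5 ⇒ b_0 = 6 − 0 − 5 = 1; all invariant factors of ∂_1 are 1 so no torsion. So H_0 = Z.
rank ∂_1 = 5, rank ∂_2 = 6 ⇒ b_1 = 12 − 5 − 6 = 1; all invariant factors of ∂_2 are 1 so no torsion. So H_1 = Z.
rank ∂_2 = 6, rank ∂_3 = 0 ⇒ b_2 = 6 − 6 − 0 = 0. So H_2 = 0.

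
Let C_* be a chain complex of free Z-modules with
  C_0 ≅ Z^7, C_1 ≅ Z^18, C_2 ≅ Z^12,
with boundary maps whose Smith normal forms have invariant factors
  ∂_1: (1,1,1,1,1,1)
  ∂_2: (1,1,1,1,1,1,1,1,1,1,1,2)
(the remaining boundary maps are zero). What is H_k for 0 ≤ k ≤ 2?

H_0 = Z,  H_1 = Z/2,  H_2 = 0.

H_0: b_0 = 7 − 0 − 6 = 1; torsion from ∂_1 factors > 1: none. So H_0 = Z.
H_1: b_1 = 18 − 6 − 12 = 0; torsion from ∂_2 factors > 1: [2]. So H_1 = Z/2.
H_2: b_2 = 12 − 12 − 0 = 0; torsion from ∂_3 factors > 1: none. So H_2 = 0.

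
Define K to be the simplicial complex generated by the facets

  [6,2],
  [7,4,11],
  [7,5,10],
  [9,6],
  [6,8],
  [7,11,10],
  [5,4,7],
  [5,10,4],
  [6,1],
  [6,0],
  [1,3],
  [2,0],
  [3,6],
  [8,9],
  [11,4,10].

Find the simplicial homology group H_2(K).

H_2 ≅ Z.

Fix the vertex order 0 < 1 < 2 < 3 < 4 < 5 < 6 < 7 < 8 < 9 < 10 < 11 and write every simplex with vertices in increasing order. Then dim K = 2 and the simplices of K are:

  0-simplices (12): [0], [1], [2], [3], [4], [5], [6], [7], [8], [9], [10], [11]
  1-simplices (18): [0,2], [0,6], [1,3], [1,6], [2,6], [3,6], [4,5], [4,7], [4,10], [4,11], [5,7], [5,10], [6,8], [6,9], [7,10], [7,11], [8,9], [10,11]
  2-simplices (6): [4,5,7], [4,5,10], [4,7,11], [4,10,11], [5,7,10], [7,10,11]

so the chain groups are C_0 ≅ Z^12, C_1 ≅ Z^18, C_2 ≅ Z^6.

The boundary map ∂_1: C_1 → C_0 sends each edge [p,q] (with p < q) to q − p. For instance
  ∂[5,10] = [10] − [5].
This gives a 12×18 integer matrix of rank 10; reducing to Smith normal form yields diagonal entries (1,1,1,1,1,1,1,1,1,1).

The boundary map ∂_2: C_2 → C_1 acts by ∂[p,q,r] = [q,r] − [p,r] + [p,q]. For instance
  ∂[4,5,10] = [5,10] − [4,10] + [4,5],
  ∂[4,7,11] = [7,11] − [4,11] + [4,7].
As a 18×6 matrix over Z this has rank 5, with invariant factors (1,1,1,1,1).

Reading off H_k = ker ∂_k / im ∂_{k+1}:

  H_2: rank ker ∂_2 − rank ∂_3 = (6 − 5) − 0 = 1, and there is no ∂_3, so H_2 = Z.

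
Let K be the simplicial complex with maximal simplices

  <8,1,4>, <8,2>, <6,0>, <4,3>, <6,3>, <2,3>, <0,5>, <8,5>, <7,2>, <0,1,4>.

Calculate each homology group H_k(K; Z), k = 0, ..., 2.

H_0 ≅ Z,  H_1 ≅ Z^3,  H_2 = 0.

K has 9 vertices, 13 edges, 2 triangles.
rank ∂_0 = 0, rank ∂_1 = 8 ⇒ b_0 = 9 − 0 − 8 = 1; all invariant factors of ∂_1 are 1 so no torsion. So H_0 ≅ Z.
rank ∂_1 = 8, rank ∂_2 = 2 ⇒ b_1 = 13 − 8 − 2 = 3; all invariant factors of ∂_2 are 1 so no torsion. So H_1 ≅ Z^3.
rank ∂_2 = 2, rank ∂_3 = 0 ⇒ b_2 = 2 − 2 − 0 = 0. So H_2 ≅ 0.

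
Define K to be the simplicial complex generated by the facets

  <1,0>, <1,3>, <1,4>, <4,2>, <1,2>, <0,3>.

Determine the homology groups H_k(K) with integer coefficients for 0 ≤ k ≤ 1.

H_0 = Z,  H_1 = Z^2.

K has 5 vertices, 6 edges.
rank ∂_0 = 0, rank ∂_1 = 4 ⇒ b_0 = 5 − 0 − 4 = 1; all invariant factors of ∂_1 are 1 so no torsion. So H_0 = Z.
rank ∂_1 = 4, rank ∂_2 = 0 ⇒ b_1 = 6 − 4 − 0 = 2. So H_1 = Z^2.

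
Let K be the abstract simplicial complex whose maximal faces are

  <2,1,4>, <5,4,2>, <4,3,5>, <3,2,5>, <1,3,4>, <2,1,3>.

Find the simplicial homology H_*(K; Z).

Fix the vertex order 1 < 2 < 3 < 4 < 5 and write every simplex with vertices in increasing order. Then dim K = 2 and the simplices of K are:

  0-simplices (5): [1], [2], [3], [4], [5]
  1-simplices (9): [1,2], [1,3], [1,4], [2,3], [2,4], [2,5], [3,4], [3,5], [4,5]
  2-simplices (6): [1,2,3], [1,2,4], [1,3,4], [2,3,5], [2,4,5], [3,4,5]

so the chain groups are C_0 ≅ Z^5, C_1 ≅ Z^9, C_2 ≅ Z^6.

∂_1: C_1 → C_0 maps an edge to its endpoints' difference, ∂[p,q] = q − p. For instance
  ∂[1,3] = [3] − [1].
This gives a 5×9 integer matrix of rank 4; reducing to Smith normal form yields diagonal entries (1,1,1,1).

Boundary ∂_2: C_2 → C_1 acts by ∂[p,q,r] = [q,r] − [p,r] + [p,q]. For instance
  ∂[2,4,5] = [4,5] − [2,5] + [2,4],
  ∂[1,2,4] = [2,4] − [1,4] + [1,2].
The 9×6 boundary matrix has rank 5 and Smith normal form diag(1,1,1,1,1).

Reading off H_k = ker ∂_k / im ∂_{k+1}:

  H_0: rank C_0 − rank ∂_1 = 5 − 4 = 1, and the invariant factors of ∂_1 are all 1, so H_0 = Z.
  H_1: rank ker ∂_1 − rank ∂_2 = (9 − 4) − 5 = 0, and the invariant factors of ∂_2 are all 1, so H_1 = 0.
  H_2: rank ker ∂_2 − rank ∂_3 = (6 − 5) − 0 = 1, and there is no ∂_3, so H_2 = Z.

H_0 = Z,  H_1 = 0,  H_2 = Z.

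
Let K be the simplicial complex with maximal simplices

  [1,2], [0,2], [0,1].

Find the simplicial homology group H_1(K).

H_1 = Z.

Order the vertices as 0 < 1 < 2. Listing each simplex with vertices in this order, K has dimension 1 with simplices:

  0-simplices (3): [0], [1], [2]
  1-simplices (3): [0,1], [0,2], [1,2]

Hence C_0 ≅ Z^3, C_1 ≅ Z^3.

∂_1: C_1 → C_0 is given by ∂[p,q] = [q] − [p].
The 3×3 boundary matrix has rank 2 and Smith normal form diag(1,1).

From H_k ≅ ker(∂_k) / im(∂_{k+1}) we obtain:

  H_1: rank ker ∂_1 − rank ∂_2 = (3 − 2) − 0 = 1, and there is no ∂_2, so H_1 = Z.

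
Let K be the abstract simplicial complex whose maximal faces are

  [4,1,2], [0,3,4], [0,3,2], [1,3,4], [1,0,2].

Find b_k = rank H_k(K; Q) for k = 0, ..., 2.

b_0 = 1, b_1 = 1, b_2 = 0.

Fix the vertex order 0 < 1 < 2 < 3 < 4 and write every simplex with vertices in increasing order. Then dim K = 2 and the simplices of K are:

  0-simplices (5): [0], [1], [2], [3], [4]
  1-simplices (10): [0,1], [0,2], [0,3], [0,4], [1,2], [1,3], [1,4], [2,3], [2,4], [3,4]
  2-simplices (5): [0,1,2], [0,2,3], [0,3,4], [1,2,4], [1,3,4]

so the chain groups are C_0 ≅ Z^5, C_1 ≅ Z^10, C_2 ≅ Z^5.

Boundary ∂_1: C_1 → C_0 is given by ∂[p,q] = [q] − [p]. For instance
  ∂[0,3] = [3] − [0].
As a 5×10 matrix over Z this has rank 4, with invariant factors (1,1,1,1).

Boundary ∂_2: C_2 → C_1 sends each 2-simplex [p,q,r] to [q,r] − [p,r] + [p,q]. For instance
  ∂[1,2,4] = [2,4] − [1,4] + [1,2],
  ∂[0,3,4] = [3,4] − [0,4] + [0,3].
The resulting 10×5 matrix has rank 5, and its Smith normal form has invariant factors (1,1,1,1,1).

From H_k ≅ ker(∂_k) / im(∂_{k+1}) we obtain:

  H_0: rank C_0 − rank ∂_1 = 5 − 4 = 1, and the invariant factors of ∂_1 are all 1, so H_0 = Z.
  H_1: rank ker ∂_1 − rank ∂_2 = (10 − 4) − 5 = 1, and the invariant factors of ∂_2 are all 1, so H_1 = Z.
  H_2: rank ker ∂_2 − rank ∂_3 = (5 − 5) − 0 = 0, and there is no ∂_3, so H_2 = 0.

(K is a triangulation of the Möbius band.)

Hence the Betti numbers are b_0 = 1, b_1 = 1, b_2 = 0.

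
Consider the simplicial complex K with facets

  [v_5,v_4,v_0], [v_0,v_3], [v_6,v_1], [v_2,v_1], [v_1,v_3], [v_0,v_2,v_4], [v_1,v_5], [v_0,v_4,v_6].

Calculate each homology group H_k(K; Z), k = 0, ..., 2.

We work with the vertex ordering v_0 < v_1 < v_2 < v_3 < v_4 < v_5 < v_6. The simplices of K, each written with vertices in increasing order, are:

  0-simplices (7): [v_0], [v_1], [v_2], [v_3], [v_4], [v_5], [v_6]
  1-simplices (12): [v_0,v_2], [v_0,v_3], [v_0,v_4], [v_0,v_5], [v_0,v_6], [v_1,v_2], [v_1,v_3], [v_1,v_5], [v_1,v_6], [v_2,v_4], [v_4,v_5], [v_4,v_6]
  2-simplices (3): [v_0,v_2,v_4], [v_0,v_4,v_5], [v_0,v_4,v_6]

so the chain groups are C_0 ≅ Z^7, C_1 ≅ Z^12, C_2 ≅ Z^3.

The boundary map ∂_1: C_1 → C_0 sends each edge [p,q] (with p < q) to q − p. For instance
  ∂[v_1,v_5] = [v_5] − [v_1].
This gives a 7×12 integer matrix of rank 6; reducing to Smith normal form yields diagonal entries (1,1,1,1,1,1).

∂_2: C_2 → C_1 acts by ∂[p,q,r] = [q,r] − [p,r] + [p,q]. For instance
  ∂[v_0,v_4,v_6] = [v_4,v_6] − [v_0,v_6] + [v_0,v_4],
  ∂[v_0,v_4,v_5] = [v_4,v_5] − [v_0,v_5] + [v_0,v_4].
The 12×3 boundary matrix has rank 3 and Smith normal form diag(1,1,1).

Computing H_k = (kernel of ∂_k) / (image of ∂_{k+1}):

  H_0: rank C_0 − rank ∂_1 = 7 − 6 = 1, and the invariant factors of ∂_1 are all 1, so H_0 ≅ Z.
  H_1: rank ker ∂_1 − rank ∂_2 = (12 − 6) − 3 = 3, and the invariant factors of ∂_2 are all 1, so H_1 ≅ Z^3.
  H_2: rank ker ∂_2 − rank ∂_3 = (3 − 3) − 0 = 0, and there is no ∂_3, so H_2 ≅ 0.

As a check, the Euler characteristic is 7 − 12 + 3 = -2, which agrees with 1 − 3 + 0 = -2.

H_0 = Z,  H_1 = Z^3,  H_2 = 0.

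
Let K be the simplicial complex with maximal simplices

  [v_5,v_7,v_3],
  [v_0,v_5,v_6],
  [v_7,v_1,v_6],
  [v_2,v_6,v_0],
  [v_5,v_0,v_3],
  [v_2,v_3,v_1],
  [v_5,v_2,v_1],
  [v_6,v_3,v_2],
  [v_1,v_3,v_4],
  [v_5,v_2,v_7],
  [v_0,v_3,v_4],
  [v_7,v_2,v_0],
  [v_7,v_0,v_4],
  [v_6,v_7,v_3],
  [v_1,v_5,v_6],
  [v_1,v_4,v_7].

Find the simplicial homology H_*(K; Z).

Fix the vertex order v_0 < v_1 < v_2 < v_3 < v_4 < v_5 < v_6 < v_7 and write every simplex with vertices in increasing order. Then dim K = 2 and the simplices of K are:

  0-simplices (8): [v_0], [v_1], [v_2], [v_3], [v_4], [v_5], [v_6], [v_7]
  1-simplices (24): (24 of them)
  2-simplices (16): (16 of them)

giving chain groups C_0 ≅ Z^8, C_1 ≅ Z^24, C_2 ≅ Z^16.

∂_1: C_1 → C_0 sends each edge [p,q] (with p < q) to q − p.
This gives a 8×24 integer matrix of rank 7; reducing to Smith normal form yields diagonal entries (1,1,1,1,1,1,1).

The boundary map ∂_2: C_2 → C_1 maps a triangle to the signed sum of its edges. For instance
  ∂[v_0,v_4,v_7] = [v_4,v_7] − [v_0,v_7] + [v_0,v_4],
  ∂[v_0,v_2,v_7] = [v_2,v_7] − [v_0,v_7] + [v_0,v_2].
This gives a 24×16 integer matrix of rank 15; reducing to Smith normal form yields diagonal entries (1,1,1,1,1,1,1,1,1,1,1,1,1,1,1).

Now H_k = ker ∂_k / im ∂_{k+1}, so:

  H_0: rank C_0 − rank ∂_1 = 8 − 7 = 1, and the invariant factors of ∂_1 are all 1, so H_0 = Z.
  H_1: rank ker ∂_1 − rank ∂_2 = (24 − 7) − 15 = 2, and the invariant factors of ∂_2 are all 1, so H_1 = Z^2.
  H_2: rank ker ∂_2 − rank ∂_3 = (16 − 15) − 0 = 1, and there is no ∂_3, so H_2 = Z.

H_0 ≅ Z,  H_1 ≅ Z^2,  H_2 ≅ Z.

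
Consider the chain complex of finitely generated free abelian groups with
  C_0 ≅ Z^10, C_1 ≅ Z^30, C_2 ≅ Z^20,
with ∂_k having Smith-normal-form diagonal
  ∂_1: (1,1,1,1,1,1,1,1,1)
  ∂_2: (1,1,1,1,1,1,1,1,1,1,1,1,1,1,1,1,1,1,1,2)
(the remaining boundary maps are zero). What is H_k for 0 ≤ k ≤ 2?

H_0: b_0 = 10 − 0 − 9 = 1; torsion from ∂_1 factors > 1: none. So H_0 ≅ Z.
H_1: b_1 = 30 − 9 − 20 = 1; torsion from ∂_2 factors > 1: [2]. So H_1 ≅ Z ⊕ Z/2.
H_2: b_2 = 20 − 20 − 0 = 0; torsion from ∂_3 factors > 1: none. So H_2 ≅ 0.

H_0 ≅ Z,  H_1 ≅ Z ⊕ Z/2,  H_2 = 0.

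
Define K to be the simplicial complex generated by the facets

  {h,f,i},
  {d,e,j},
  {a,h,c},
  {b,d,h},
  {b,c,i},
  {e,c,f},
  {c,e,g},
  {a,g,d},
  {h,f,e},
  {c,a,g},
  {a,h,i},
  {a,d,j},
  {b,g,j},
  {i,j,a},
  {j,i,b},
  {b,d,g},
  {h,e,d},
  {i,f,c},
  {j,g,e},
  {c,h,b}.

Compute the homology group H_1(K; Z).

H_1 = Z ⊕ Z_2.

Fix the vertex order a < b < c < d < e < f < g < h < i < j and write every simplex with vertices in increasing order. Then dim K = 2 and the simplices of K are:

  0-simplices (10): a, b, c, d, e, f, g, h, i, j
  1-simplices (30): ac, ad, ag, ah, ai, aj, bc, bd, bg, bh, bi, bj, ce, cf, cg, ch, ci, de, dg, dh, dj, ef, eg, eh, ej, fh, fi, gj, hi, ij
  2-simplices (20): acg, ach, adg, adj, ahi, aij, bch, bci, bdg, bdh, bgj, bij, cef, ceg, cfi, deh, dej, efh, egj, fhi

Hence C_0 ≅ Z^10, C_1 ≅ Z^30, C_2 ≅ Z^20.

Boundary ∂_1: C_1 → C_0 is given by ∂[p,q] = [q] − [p]. For instance
  ∂bh = h − b.
The resulting 10×30 matrix has rank 9, and its Smith normal form has invariant factors (1,1,1,1,1,1,1,1,1).

The boundary map ∂_2: C_2 → C_1 sends each 2-simplex [p,q,r] to [q,r] − [p,r] + [p,q]. For instance
  ∂ceg = eg − cg + ce,
  ∂dej = ej − dj + de.
The resulting 30×20 matrix has rank 20, and its Smith normal form has invariant factors (1,1,1,1,1,1,1,1,1,1,1,1,1,1,1,1,1,1,1,2).

From H_k ≅ ker(∂_k) / im(∂_{k+1}) we obtain:

  H_1: rank ker ∂_1 − rank ∂_2 = (30 − 9) − 20 = 1, and ∂_2 has invariant factor 2 > 1, so H_1 ≅ Z ⊕ Z_2.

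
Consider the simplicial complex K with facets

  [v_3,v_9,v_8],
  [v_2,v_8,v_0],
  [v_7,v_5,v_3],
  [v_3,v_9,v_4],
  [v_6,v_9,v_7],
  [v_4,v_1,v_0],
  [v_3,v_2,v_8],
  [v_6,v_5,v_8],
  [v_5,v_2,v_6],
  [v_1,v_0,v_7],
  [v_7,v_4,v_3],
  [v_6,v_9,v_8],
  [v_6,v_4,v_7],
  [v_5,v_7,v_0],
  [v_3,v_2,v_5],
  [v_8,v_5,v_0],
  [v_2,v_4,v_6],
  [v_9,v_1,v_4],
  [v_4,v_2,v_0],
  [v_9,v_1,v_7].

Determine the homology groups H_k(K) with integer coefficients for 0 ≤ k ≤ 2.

H_0 = Z,  H_1 = Z × Z/2,  H_2 = 0.

Fix the vertex order v_0 < v_1 < v_2 < v_3 < v_4 < v_5 < v_6 < v_7 < v_8 < v_9 and write every simplex with vertices in increasing order. Then dim K = 2 and the simplices of K are:

  0-simplices (10): [v_0], [v_1], [v_2], [v_3], [v_4], [v_5], [v_6], [v_7], [v_8], [v_9]
  1-simplices (30): (30 of them)
  2-simplices (20): (20 of them)

Hence C_0 ≅ Z^10, C_1 ≅ Z^30, C_2 ≅ Z^20.

The boundary map ∂_1: C_1 → C_0 maps an edge to its endpoints' difference, ∂[p,q] = q − p.
As a 10×30 matrix over Z this has rank 9, with invariant factors (1,1,1,1,1,1,1,1,1).

∂_2: C_2 → C_1 acts by ∂[p,q,r] = [q,r] − [p,r] + [p,q]. For instance
  ∂[v_3,v_5,v_7] = [v_5,v_7] − [v_3,v_7] + [v_3,v_5],
  ∂[v_6,v_7,v_9] = [v_7,v_9] − [v_6,v_9] + [v_6,v_7].
As a 30×20 matrix over Z this has rank 20, with invariant factors (1,1,1,1,1,1,1,1,1,1,1,1,1,1,1,1,1,1,1,2).

Computing H_k = (kernel of ∂_k) / (image of ∂_{k+1}):

  H_0: rank C_0 − rank ∂_1 = 10 − 9 = 1, and the invariant factors of ∂_1 are all 1, so H_0 ≅ Z.
  H_1: rank ker ∂_1 − rank ∂_2 = (30 − 9) − 20 = 1, and ∂_2 has invariant factor 2 > 1, so H_1 ≅ Z × Z/2.
  H_2: rank ker ∂_2 − rank ∂_3 = (20 − 20) − 0 = 0, and there is no ∂_3, so H_2 ≅ 0.

(K is a triangulation of the Klein bottle.)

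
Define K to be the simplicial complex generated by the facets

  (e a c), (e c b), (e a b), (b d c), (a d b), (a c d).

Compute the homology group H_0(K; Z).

H_0 = Z.

We work with the vertex ordering a < b < c < d < e. The simplices of K, each written with vertices in increasing order, are:

  0-simplices (5): a, b, c, d, e
  1-simplices (9): ab, ac, ad, ae, bc, bd, be, cd, ce
  2-simplices (6): abd, abe, acd, ace, bcd, bce

so the chain groups are C_0 ≅ Z^5, C_1 ≅ Z^9, C_2 ≅ Z^6.

∂_1: C_1 → C_0 maps an edge to its endpoints' difference, ∂[p,q] = q − p.
As a 5×9 matrix over Z this has rank 4, with invariant factors (1,1,1,1).

∂_2: C_2 → C_1 sends each 2-simplex [p,q,r] to [q,r] − [p,r] + [p,q]. For instance
  ∂bcd = cd − bd + bc,
  ∂acd = cd − ad + ac.
The 9×6 boundary matrix has rank 5 and Smith normal form diag(1,1,1,1,1).

Reading off H_k = ker ∂_k / im ∂_{k+1}:

  H_0: rank C_0 − rank ∂_1 = 5 − 4 = 1, and the invariant factors of ∂_1 are all 1, so H_0 = Z.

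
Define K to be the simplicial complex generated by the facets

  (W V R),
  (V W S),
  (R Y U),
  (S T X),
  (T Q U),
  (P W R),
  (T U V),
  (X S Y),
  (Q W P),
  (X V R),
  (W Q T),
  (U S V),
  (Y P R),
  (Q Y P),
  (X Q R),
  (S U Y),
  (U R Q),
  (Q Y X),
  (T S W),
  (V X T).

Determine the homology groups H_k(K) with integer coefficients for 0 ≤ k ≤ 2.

H_0 = Z,  H_1 = Z × Z/2,  H_2 = 0.

Take the total order P < Q < R < S < T < U < V < W < X < Y on the vertex set. Then K (dimension 2) consists of the simplices:

  0-simplices (10): P, Q, R, S, T, U, V, W, X, Y
  1-simplices (30): PQ, PR, PW, PY, QR, QT, QU, QW, QX, QY, RU, RV, RW, RX, RY, ST, SU, SV, SW, SX, SY, TU, TV, TW, TX, UV, UY, VW, VX, XY
  2-simplices (20): PQW, PQY, PRW, PRY, QRU, QRX, QTU, QTW, QXY, RUY, RVW, RVX, STW, STX, SUV, SUY, SVW, SXY, TUV, TVX

so the chain groups are C_0 ≅ Z^10, C_1 ≅ Z^30, C_2 ≅ Z^20.

The boundary map ∂_1: C_1 → C_0 sends each edge [p,q] (with p < q) to q − p. For instance
  ∂SW = W − S.
As a 10×30 matrix over Z this has rank 9, with invariant factors (1,1,1,1,1,1,1,1,1).

∂_2: C_2 → C_1 acts by ∂[p,q,r] = [q,r] − [p,r] + [p,q]. For instance
  ∂QXY = XY − QY + QX,
  ∂QTW = TW − QW + QT.
This gives a 30×20 integer matrix of rank 20; reducing to Smith normal form yields diagonal entries (1,1,1,1,1,1,1,1,1,1,1,1,1,1,1,1,1,1,1,2).

Reading off H_k = ker ∂_k / im ∂_{k+1}:

  H_0: rank C_0 − rank ∂_1 = 10 − 9 = 1, and the invariant factors of ∂_1 are all 1, so H_0 = Z.
  H_1: rank ker ∂_1 − rank ∂_2 = (30 − 9) − 20 = 1, and ∂_2 has invariant factor 2 > 1, so H_1 = Z × Z/2.
  H_2: rank ker ∂_2 − rank ∂_3 = (20 − 20) − 0 = 0, and there is no ∂_3, so H_2 = 0.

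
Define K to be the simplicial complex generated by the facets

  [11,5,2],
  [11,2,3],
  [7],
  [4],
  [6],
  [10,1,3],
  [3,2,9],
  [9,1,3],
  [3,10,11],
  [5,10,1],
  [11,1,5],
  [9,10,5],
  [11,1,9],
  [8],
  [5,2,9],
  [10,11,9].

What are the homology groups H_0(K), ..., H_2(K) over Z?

H_0 ≅ Z^5,  H_1 ≅ Z/2Z,  H_2 = 0.

Take the total order 1 < 2 < 3 < 4 < 5 < 6 < 7 < 8 < 9 < 10 < 11 on the vertex set. Then K (dimension 2) consists of the simplices:

  0-simplices (11): [1], [2], [3], [4], [5], [6], [7], [8], [9], [10], [11]
  1-simplices (18): [1,3], [1,5], [1,9], [1,10], [1,11], [2,3], [2,5], [2,9], [2,11], [3,9], [3,10], [3,11], [5,9], [5,10], [5,11], [9,10], [9,11], [10,11]
  2-simplices (12): [1,3,9], [1,3,10], [1,5,10], [1,5,11], [1,9,11], [2,3,9], [2,3,11], [2,5,9], [2,5,11], [3,10,11], [5,9,10], [9,10,11]

Hence C_0 ≅ Z^11, C_1 ≅ Z^18, C_2 ≅ Z^12.

Boundary ∂_1: C_1 → C_0 maps an edge to its endpoints' difference, ∂[p,q] = q − p.
The resulting 11×18 matrix has rank 6, and its Smith normal form has invariant factors (1,1,1,1,1,1).

Boundary ∂_2: C_2 → C_1 acts by ∂[p,q,r] = [q,r] − [p,r] + [p,q]. For instance
  ∂[1,3,9] = [3,9] − [1,9] + [1,3],
  ∂[3,10,11] = [10,11] − [3,11] + [3,10].
As a 18×12 matrix over Z this has rank 12, with invariant factors (1,1,1,1,1,1,1,1,1,1,1,2).

From H_k ≅ ker(∂_k) / im(∂_{k+1}) we obtain:

  H_0: rank C_0 − rank ∂_1 = 11 − 6 = 5, and the invariant factors of ∂_1 are all 1, so H_0 ≅ Z^5.
  H_1: rank ker ∂_1 − rank ∂_2 = (18 − 6) − 12 = 0, and ∂_2 has invariant factor 2 > 1, so H_1 ≅ Z/2Z.
  H_2: rank ker ∂_2 − rank ∂_3 = (12 − 12) − 0 = 0, and there is no ∂_3, so H_2 ≅ 0.

As a check, the Euler characteristic is 11 − 18 + 12 = 5, which agrees with 5 − 0 + 0 = 5.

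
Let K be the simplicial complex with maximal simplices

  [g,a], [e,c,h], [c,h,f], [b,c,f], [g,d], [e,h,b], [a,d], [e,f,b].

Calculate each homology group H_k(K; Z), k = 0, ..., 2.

H_0 = Z^2,  H_1 = Z^2,  H_2 = 0.

Fix the vertex order a < b < c < d < e < f < g < h and write every simplex with vertices in increasing order. Then dim K = 2 and the simplices of K are:

  0-simplices (8): a, b, c, d, e, f, g, h
  1-simplices (13): ad, ag, bc, be, bf, bh, ce, cf, ch, dg, ef, eh, fh
  2-simplices (5): bcf, bef, beh, ceh, cfh

giving chain groups C_0 ≅ Z^8, C_1 ≅ Z^13, C_2 ≅ Z^5.

The boundary map ∂_1: C_1 → C_0 is given by ∂[p,q] = [q] − [p]. For instance
  ∂cf = f − c.
The 8×13 boundary matrix has rank 6 and Smith normal form diag(1,1,1,1,1,1).

Boundary ∂_2: C_2 → C_1 maps a triangle to the signed sum of its edges. For instance
  ∂beh = eh − bh + be,
  ∂bcf = cf − bf + bc.
The 13×5 boundary matrix has rank 5 and Smith normal form diag(1,1,1,1,1).

From H_k ≅ ker(∂_k) / im(∂_{k+1}) we obtain:

  H_0: rank C_0 − rank ∂_1 = 8 − 6 = 2, and the invariant factors of ∂_1 are all 1, so H_0 ≅ Z^2.
  H_1: rank ker ∂_1 − rank ∂_2 = (13 − 6) − 5 = 2, and the invariant factors of ∂_2 are all 1, so H_1 ≅ Z^2.
  H_2: rank ker ∂_2 − rank ∂_3 = (5 − 5) − 0 = 0, and there is no ∂_3, so H_2 ≅ 0.

As a check, the Euler characteristic is 8 − 13 + 5 = 0, which agrees with 2 − 2 + 0 = 0.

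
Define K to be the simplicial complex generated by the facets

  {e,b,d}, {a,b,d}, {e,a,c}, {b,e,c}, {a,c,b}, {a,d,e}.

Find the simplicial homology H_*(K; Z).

We work with the vertex ordering a < b < c < d < e. The simplices of K, each written with vertices in increasing order, are:

  0-simplices (5): a, b, c, d, e
  1-simplices (9): ab, ac, ad, ae, bc, bd, be, ce, de
  2-simplices (6): abc, abd, ace, ade, bce, bde

Hence C_0 ≅ Z^5, C_1 ≅ Z^9, C_2 ≅ Z^6.

The boundary map ∂_1: C_1 → C_0 sends each edge [p,q] (with p < q) to q − p. For instance
  ∂ce = e − c.
As a 5×9 matrix over Z this has rank 4, with invariant factors (1,1,1,1).

∂_2: C_2 → C_1 maps a triangle to the signed sum of its edges. For instance
  ∂abd = bd − ad + ab,
  ∂ade = de − ae + ad.
This gives a 9×6 integer matrix of rank 5; reducing to Smith normal form yields diagonal entries (1,1,1,1,1).

Reading off H_k = ker ∂_k / im ∂_{k+1}:

  H_0: rank C_0 − rank ∂_1 = 5 − 4 = 1, and the invariant factors of ∂_1 are all 1, so H_0 ≅ Z.
  H_1: rank ker ∂_1 − rank ∂_2 = (9 − 4) − 5 = 0, and the invariant factors of ∂_2 are all 1, so H_1 ≅ 0.
  H_2: rank ker ∂_2 − rank ∂_3 = (6 − 5) − 0 = 1, and there is no ∂_3, so H_2 ≅ Z.

As a check, the Euler characteristic is 5 − 9 + 6 = 2, which agrees with 1 − 0 + 1 = 2.

H_0 ≅ Z,  H_1 = 0,  H_2 ≅ Z.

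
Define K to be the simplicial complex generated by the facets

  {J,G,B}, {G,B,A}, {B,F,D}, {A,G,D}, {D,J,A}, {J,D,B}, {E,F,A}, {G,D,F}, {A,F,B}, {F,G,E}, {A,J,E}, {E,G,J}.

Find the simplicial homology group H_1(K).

Fix the vertex order A < B < D < E < F < G < J and write every simplex with vertices in increasing order. Then dim K = 2 and the simplices of K are:

  0-simplices (7): A, B, D, E, F, G, J
  1-simplices (18): AB, AD, AE, AF, AG, AJ, BD, BF, BG, BJ, DF, DG, DJ, EF, EG, EJ, FG, GJ
  2-simplices (12): ABF, ABG, ADG, ADJ, AEF, AEJ, BDF, BDJ, BGJ, DFG, EFG, EGJ

giving chain groups C_0 ≅ Z^7, C_1 ≅ Z^18, C_2 ≅ Z^12.

∂_1: C_1 → C_0 is given by ∂[p,q] = [q] − [p]. For instance
  ∂AB = B − A.
The resulting 7×18 matrix has rank 6, and its Smith normal form has invariant factors (1,1,1,1,1,1).

∂_2: C_2 → C_1 acts by ∂[p,q,r] = [q,r] − [p,r] + [p,q]. For instance
  ∂BDF = DF − BF + BD,
  ∂AEF = EF − AF + AE.
The 18×12 boundary matrix has rank 12 and Smith normal form diag(1,1,1,1,1,1,1,1,1,1,1,2).

Reading off H_k = ker ∂_k / im ∂_{k+1}:

  H_1: rank ker ∂_1 − rank ∂_2 = (18 − 6) − 12 = 0, and ∂_2 has invariant factor 2 > 1, so H_1 = Z/2.

H_1 = Z/2.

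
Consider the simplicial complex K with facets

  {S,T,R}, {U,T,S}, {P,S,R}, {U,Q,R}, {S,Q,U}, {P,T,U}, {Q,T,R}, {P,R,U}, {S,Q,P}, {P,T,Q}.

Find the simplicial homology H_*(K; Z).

H_0 ≅ Z,  H_1 ≅ Z/2,  H_2 = 0.

Order the vertices as P < Q < R < S < T < U. Listing each simplex with vertices in this order, K has dimension 2 with simplices:

  0-simplices (6): P, Q, R, S, T, U
  1-simplices (15): PQ, PR, PS, PT, PU, QR, QS, QT, QU, RS, RT, RU, ST, SU, TU
  2-simplices (10): PQS, PQT, PRS, PRU, PTU, QRT, QRU, QSU, RST, STU

Hence C_0 ≅ Z^6, C_1 ≅ Z^15, C_2 ≅ Z^10.

The boundary map ∂_1: C_1 → C_0 maps an edge to its endpoints' difference, ∂[p,q] = q − p. For instance
  ∂RS = S − R.
This gives a 6×15 integer matrix of rank 5; reducing to Smith normal form yields diagonal entries (1,1,1,1,1).

∂_2: C_2 → C_1 maps a triangle to the signed sum of its edges. For instance
  ∂QRT = RT − QT + QR,
  ∂PQT = QT − PT + PQ.
The resulting 15×10 matrix has rank 10, and its Smith normal form has invariant factors (1,1,1,1,1,1,1,1,1,2).

From H_k ≅ ker(∂_k) / im(∂_{k+1}) we obtain:

  H_0: rank C_0 − rank ∂_1 = 6 − 5 = 1, and the invariant factors of ∂_1 are all 1, so H_0 ≅ Z.
  H_1: rank ker ∂_1 − rank ∂_2 = (15 − 5) − 10 = 0, and ∂_2 has invariant factor 2 > 1, so H_1 ≅ Z/2.
  H_2: rank ker ∂_2 − rank ∂_3 = (10 − 10) − 0 = 0, and there is no ∂_3, so H_2 ≅ 0.

As a check, the Euler characteristic is 6 − 15 + 10 = 1, which agrees with 1 − 0 + 0 = 1.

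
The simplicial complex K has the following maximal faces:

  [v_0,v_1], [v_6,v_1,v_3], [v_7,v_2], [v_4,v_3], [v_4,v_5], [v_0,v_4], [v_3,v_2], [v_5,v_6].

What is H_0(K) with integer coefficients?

H_0 = Z.

Order the vertices as v_0 < v_1 < v_2 < v_3 < v_4 < v_5 < v_6 < v_7. Listing each simplex with vertices in this order, K has dimension 2 with simplices:

  0-simplices (8): [v_0], [v_1], [v_2], [v_3], [v_4], [v_5], [v_6], [v_7]
  1-simplices (10): [v_0,v_1], [v_0,v_4], [v_1,v_3], [v_1,v_6], [v_2,v_3], [v_2,v_7], [v_3,v_4], [v_3,v_6], [v_4,v_5], [v_5,v_6]
  2-simplices (1): [v_1,v_3,v_6]

Hence C_0 ≅ Z^8, C_1 ≅ Z^10, C_2 ≅ Z^1.

∂_1: C_1 → C_0 sends each edge [p,q] (with p < q) to q − p. For instance
  ∂[v_3,v_4] = [v_4] − [v_3].
This gives a 8×10 integer matrix of rank 7; reducing to Smith normal form yields diagonal entries (1,1,1,1,1,1,1).

Boundary ∂_2: C_2 → C_1 sends each 2-simplex [p,q,r] to [q,r] − [p,r] + [p,q]. For instance
  ∂[v_1,v_3,v_6] = [v_3,v_6] − [v_1,v_6] + [v_1,v_3].
The resulting 10×1 matrix has rank 1, and its Smith normal form has invariant factors (1).

Reading off H_k = ker ∂_k / im ∂_{k+1}:

  H_0: rank C_0 − rank ∂_1 = 8 − 7 = 1, and the invariant factors of ∂_1 are all 1, so H_0 = Z.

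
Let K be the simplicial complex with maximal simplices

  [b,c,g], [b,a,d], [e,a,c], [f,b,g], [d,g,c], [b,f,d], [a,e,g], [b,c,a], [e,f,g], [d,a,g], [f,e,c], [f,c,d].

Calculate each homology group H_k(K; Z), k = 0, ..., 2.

Fix the vertex order a < b < c < d < e < f < g and write every simplex with vertices in increasing order. Then dim K = 2 and the simplices of K are:

  0-simplices (7): a, b, c, d, e, f, g
  1-simplices (18): ab, ac, ad, ae, ag, bc, bd, bf, bg, cd, ce, cf, cg, df, dg, ef, eg, fg
  2-simplices (12): abc, abd, ace, adg, aeg, bcg, bdf, bfg, cdf, cdg, cef, efg

giving chain groups C_0 ≅ Z^7, C_1 ≅ Z^18, C_2 ≅ Z^12.

∂_1: C_1 → C_0 is given by ∂[p,q] = [q] − [p]. For instance
  ∂ab = b − a.
This gives a 7×18 integer matrix of rank 6; reducing to Smith normal form yields diagonal entries (1,1,1,1,1,1).

∂_2: C_2 → C_1 maps a triangle to the signed sum of its edges. For instance
  ∂efg = fg − eg + ef,
  ∂abd = bd − ad + ab.
As a 18×12 matrix over Z this has rank 12, with invariant factors (1,1,1,1,1,1,1,1,1,1,1,2).

Computing H_k = (kernel of ∂_k) / (image of ∂_{k+1}):

  H_0: rank C_0 − rank ∂_1 = 7 − 6 = 1, and the invariant factors of ∂_1 are all 1, so H_0 = Z.
  H_1: rank ker ∂_1 − rank ∂_2 = (18 − 6) − 12 = 0, and ∂_2 has invariant factor 2 > 1, so H_1 = Z/2Z.
  H_2: rank ker ∂_2 − rank ∂_3 = (12 − 12) − 0 = 0, and there is no ∂_3, so H_2 = 0.

(K is a triangulation of the real projective plane RP^2.)

H_0 ≅ Z,  H_1 ≅ Z/2Z,  H_2 = 0.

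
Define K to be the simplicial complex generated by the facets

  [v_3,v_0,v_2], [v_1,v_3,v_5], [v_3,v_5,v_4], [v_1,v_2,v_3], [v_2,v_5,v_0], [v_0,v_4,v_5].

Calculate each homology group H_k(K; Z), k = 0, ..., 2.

We work with the vertex ordering v_0 < v_1 < v_2 < v_3 < v_4 < v_5. The simplices of K, each written with vertices in increasing order, are:

  0-simplices (6): [v_0], [v_1], [v_2], [v_3], [v_4], [v_5]
  1-simplices (12): [v_0,v_2], [v_0,v_3], [v_0,v_4], [v_0,v_5], [v_1,v_2], [v_1,v_3], [v_1,v_5], [v_2,v_3], [v_2,v_5], [v_3,v_4], [v_3,v_5], [v_4,v_5]
  2-simplices (6): [v_0,v_2,v_3], [v_0,v_2,v_5], [v_0,v_4,v_5], [v_1,v_2,v_3], [v_1,v_3,v_5], [v_3,v_4,v_5]

giving chain groups C_0 ≅ Z^6, C_1 ≅ Z^12, C_2 ≅ Z^6.

∂_1: C_1 → C_0 maps an edge to its endpoints' difference, ∂[p,q] = q − p.
The resulting 6×12 matrix has rank 5, and its Smith normal form has invariant factors (1,1,1,1,1).

The boundary map ∂_2: C_2 → C_1 acts by ∂[p,q,r] = [q,r] − [p,r] + [p,q]. For instance
  ∂[v_0,v_2,v_5] = [v_2,v_5] − [v_0,v_5] + [v_0,v_2],
  ∂[v_0,v_2,v_3] = [v_2,v_3] − [v_0,v_3] + [v_0,v_2].
As a 12×6 matrix over Z this has rank 6, with invariant factors (1,1,1,1,1,1).

Computing H_k = (kernel of ∂_k) / (image of ∂_{k+1}):

  H_0: rank C_0 − rank ∂_1 = 6 − 5 = 1, and the invariant factors of ∂_1 are all 1, so H_0 ≅ Z.
  H_1: rank ker ∂_1 − rank ∂_2 = (12 − 5) − 6 = 1, and the invariant factors of ∂_2 are all 1, so H_1 ≅ Z.
  H_2: rank ker ∂_2 − rank ∂_3 = (6 − 6) − 0 = 0, and there is no ∂_3, so H_2 ≅ 0.

As a check, the Euler characteristic is 6 − 12 + 6 = 0, which agrees with 1 − 1 + 0 = 0.

H_0 ≅ Z,  H_1 ≅ Z,  H_2 = 0.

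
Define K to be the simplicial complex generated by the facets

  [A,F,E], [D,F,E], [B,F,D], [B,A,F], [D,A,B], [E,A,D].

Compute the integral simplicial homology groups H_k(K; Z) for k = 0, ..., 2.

Order the vertices as A < B < D < E < F. Listing each simplex with vertices in this order, K has dimension 2 with simplices:

  0-simplices (5): A, B, D, E, F
  1-simplices (9): AB, AD, AE, AF, BD, BF, DE, DF, EF
  2-simplices (6): ABD, ABF, ADE, AEF, BDF, DEF

giving chain groups C_0 ≅ Z^5, C_1 ≅ Z^9, C_2 ≅ Z^6.

∂_1: C_1 → C_0 sends each edge [p,q] (with p < q) to q − p. For instance
  ∂BD = D − B.
The resulting 5×9 matrix has rank 4, and its Smith normal form has invariant factors (1,1,1,1).

Boundary ∂_2: C_2 → C_1 acts by ∂[p,q,r] = [q,r] − [p,r] + [p,q]. For instance
  ∂ABD = BD − AD + AB,
  ∂DEF = EF − DF + DE.
This gives a 9×6 integer matrix of rank 5; reducing to Smith normal form yields diagonal entries (1,1,1,1,1).

Now H_k = ker ∂_k / im ∂_{k+1}, so:

  H_0: rank C_0 − rank ∂_1 = 5 − 4 = 1, and the invariant factors of ∂_1 are all 1, so H_0 = Z.
  H_1: rank ker ∂_1 − rank ∂_2 = (9 − 4) − 5 = 0, and the invariant factors of ∂_2 are all 1, so H_1 = 0.
  H_2: rank ker ∂_2 − rank ∂_3 = (6 − 5) − 0 = 1, and there is no ∂_3, so H_2 = Z.

(K is a triangulation of the 2-sphere S^2.)

H_0 ≅ Z,  H_1 = 0,  H_2 ≅ Z.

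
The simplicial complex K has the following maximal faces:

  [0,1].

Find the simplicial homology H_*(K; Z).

Order the vertices as 0 < 1. Listing each simplex with vertices in this order, K has dimension 1 with simplices:

  0-simplices (2): [0], [1]
  1-simplices (1): [0,1]

Hence C_0 ≅ Z^2, C_1 ≅ Z^1.

Boundary ∂_1: C_1 → C_0 maps an edge to its endpoints' difference, ∂[p,q] = q − p.
As a 2×1 matrix over Z this has rank 1, with invariant factors (1).

Reading off H_k = ker ∂_k / im ∂_{k+1}:

  H_0: rank C_0 − rank ∂_1 = 2 − 1 = 1, and the invariant factors of ∂_1 are all 1, so H_0 ≅ Z.
  H_1: rank ker ∂_1 − rank ∂_2 = (1 − 1) − 0 = 0, and there is no ∂_2, so H_1 ≅ 0.

As a check, the Euler characteristic is 2 − 1 = 1, which agrees with 1 − 0 = 1.

H_0 ≅ Z,  H_1 = 0.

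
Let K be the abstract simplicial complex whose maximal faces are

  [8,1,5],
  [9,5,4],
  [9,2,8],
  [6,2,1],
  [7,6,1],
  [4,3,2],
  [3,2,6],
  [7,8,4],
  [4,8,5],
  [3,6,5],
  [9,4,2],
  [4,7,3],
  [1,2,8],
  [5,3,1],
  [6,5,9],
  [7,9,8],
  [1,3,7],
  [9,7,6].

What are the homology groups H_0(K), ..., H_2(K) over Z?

Order the vertices as 1 < 2 < 3 < 4 < 5 < 6 < 7 < 8 < 9. Listing each simplex with vertices in this order, K has dimension 2 with simplices:

  0-simplices (9): [1], [2], [3], [4], [5], [6], [7], [8], [9]
  1-simplices (27): (27 of them)
  2-simplices (18): [1,2,6], [1,2,8], [1,3,5], [1,3,7], [1,5,8], [1,6,7], [2,3,4], [2,3,6], [2,4,9], [2,8,9], [3,4,7], [3,5,6], [4,5,8], [4,5,9], [4,7,8], [5,6,9], [6,7,9], [7,8,9]

giving chain groups C_0 ≅ Z^9, C_1 ≅ Z^27, C_2 ≅ Z^18.

Boundary ∂_1: C_1 → C_0 maps an edge to its endpoints' difference, ∂[p,q] = q − p.
The resulting 9×27 matrix has rank 8, and its Smith normal form has invariant factors (1,1,1,1,1,1,1,1).

Boundary ∂_2: C_2 → C_1 maps a triangle to the signed sum of its edges. For instance
  ∂[4,5,9] = [5,9] − [4,9] + [4,5],
  ∂[6,7,9] = [7,9] − [6,9] + [6,7].
The 27×18 boundary matrix has rank 18 and Smith normal form diag(1,1,1,1,1,1,1,1,1,1,1,1,1,1,1,1,1,2).

Reading off H_k = ker ∂_k / im ∂_{k+1}:

  H_0: rank C_0 − rank ∂_1 = 9 − 8 = 1, and the invariant factors of ∂_1 are all 1, so H_0 = Z.
  H_1: rank ker ∂_1 − rank ∂_2 = (27 − 8) − 18 = 1, and ∂_2 has invariant factor 2 > 1, so H_1 = Z ⊕ Z/2Z.
  H_2: rank ker ∂_2 − rank ∂_3 = (18 − 18) − 0 = 0, and there is no ∂_3, so H_2 = 0.

As a check, the Euler characteristic is 9 − 27 + 18 = 0, which agrees with 1 − 1 + 0 = 0.

H_0 ≅ Z,  H_1 ≅ Z ⊕ Z/2Z,  H_2 = 0.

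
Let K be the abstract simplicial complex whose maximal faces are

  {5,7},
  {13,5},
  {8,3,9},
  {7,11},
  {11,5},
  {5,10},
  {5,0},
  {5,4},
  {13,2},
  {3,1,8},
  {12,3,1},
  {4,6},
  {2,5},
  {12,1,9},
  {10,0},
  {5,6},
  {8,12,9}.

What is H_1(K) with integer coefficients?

H_1 = Z^5.

Order the vertices as 0 < 1 < 2 < 3 < 4 < 5 < 6 < 7 < 8 < 9 < 10 < 11 < 12 < 13. Listing each simplex with vertices in this order, K has dimension 2 with simplices:

  0-simplices (14): [0], [1], [2], [3], [4], [5], [6], [7], [8], [9], [10], [11], [12], [13]
  1-simplices (22): (22 of them)
  2-simplices (5): [1,3,8], [1,3,12], [1,9,12], [3,8,9], [8,9,12]

Hence C_0 ≅ Z^14, C_1 ≅ Z^22, C_2 ≅ Z^5.

The boundary map ∂_1: C_1 → C_0 maps an edge to its endpoints' difference, ∂[p,q] = q − p.
As a 14×22 matrix over Z this has rank 12, with invariant factors (1,1,1,1,1,1,1,1,1,1,1,1).

The boundary map ∂_2: C_2 → C_1 sends each 2-simplex [p,q,r] to [q,r] − [p,r] + [p,q]. For instance
  ∂[1,3,12] = [3,12] − [1,12] + [1,3],
  ∂[8,9,12] = [9,12] − [8,12] + [8,9].
As a 22×5 matrix over Z this has rank 5, with invariant factors (1,1,1,1,1).

Computing H_k = (kernel of ∂_k) / (image of ∂_{k+1}):

  H_1: rank ker ∂_1 − rank ∂_2 = (22 − 12) − 5 = 5, and the invariant factors of ∂_2 are all 1, so H_1 = Z^5.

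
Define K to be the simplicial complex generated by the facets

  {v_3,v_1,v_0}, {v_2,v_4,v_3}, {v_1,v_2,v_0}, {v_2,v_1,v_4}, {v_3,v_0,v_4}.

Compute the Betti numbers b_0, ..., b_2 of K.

b_0 = 1, b_1 = 1, b_2 = 0.

We work with the vertex ordering v_0 < v_1 < v_2 < v_3 < v_4. The simplices of K, each written with vertices in increasing order, are:

  0-simplices (5): [v_0], [v_1], [v_2], [v_3], [v_4]
  1-simplices (10): [v_0,v_1], [v_0,v_2], [v_0,v_3], [v_0,v_4], [v_1,v_2], [v_1,v_3], [v_1,v_4], [v_2,v_3], [v_2,v_4], [v_3,v_4]
  2-simplices (5): [v_0,v_1,v_2], [v_0,v_1,v_3], [v_0,v_3,v_4], [v_1,v_2,v_4], [v_2,v_3,v_4]

so the chain groups are C_0 ≅ Z^5, C_1 ≅ Z^10, C_2 ≅ Z^5.

The boundary map ∂_1: C_1 → C_0 is given by ∂[p,q] = [q] − [p]. For instance
  ∂[v_1,v_3] = [v_3] − [v_1].
The resulting 5×10 matrix has rank 4, and its Smith normal form has invariant factors (1,1,1,1).

Boundary ∂_2: C_2 → C_1 maps a triangle to the signed sum of its edges. For instance
  ∂[v_1,v_2,v_4] = [v_2,v_4] − [v_1,v_4] + [v_1,v_2],
  ∂[v_2,v_3,v_4] = [v_3,v_4] − [v_2,v_4] + [v_2,v_3].
As a 10×5 matrix over Z this has rank 5, with invariant factors (1,1,1,1,1).

Now H_k = ker ∂_k / im ∂_{k+1}, so:

  H_0: rank C_0 − rank ∂_1 = 5 − 4 = 1, and the invariant factors of ∂_1 are all 1, so H_0 ≅ Z.
  H_1: rank ker ∂_1 − rank ∂_2 = (10 − 4) − 5 = 1, and the invariant factors of ∂_2 are all 1, so H_1 ≅ Z.
  H_2: rank ker ∂_2 − rank ∂_3 = (5 − 5) − 0 = 0, and there is no ∂_3, so H_2 ≅ 0.

As a check, the Euler characteristic is 5 − 10 + 5 = 0, which agrees with 1 − 1 + 0 = 0.

Hence the Betti numbers are b_0 = 1, b_1 = 1, b_2 = 0.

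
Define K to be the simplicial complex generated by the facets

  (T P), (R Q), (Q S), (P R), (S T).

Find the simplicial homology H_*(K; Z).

Take the total order P < Q < R < S < T on the vertex set. Then K (dimension 1) consists of the simplices:

  0-simplices (5): P, Q, R, S, T
  1-simplices (5): PR, PT, QR, QS, ST

giving chain groups C_0 ≅ Z^5, C_1 ≅ Z^5.

Boundary ∂_1: C_1 → C_0 is given by ∂[p,q] = [q] − [p]. For instance
  ∂PR = R − P.
The 5×5 boundary matrix has rank 4 and Smith normal form diag(1,1,1,1).

From H_k ≅ ker(∂_k) / im(∂_{k+1}) we obtain:

  H_0: rank C_0 − rank ∂_1 = 5 − 4 = 1, and the invariant factors of ∂_1 are all 1, so H_0 = Z.
  H_1: rank ker ∂_1 − rank ∂_2 = (5 − 4) − 0 = 1, and there is no ∂_2, so H_1 = Z.

H_0 ≅ Z,  H_1 ≅ Z.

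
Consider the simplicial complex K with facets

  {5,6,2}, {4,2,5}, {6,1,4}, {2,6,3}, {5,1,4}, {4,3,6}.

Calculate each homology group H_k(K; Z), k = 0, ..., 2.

H_0 ≅ Z,  H_1 ≅ Z,  H_2 = 0.

We work with the vertex ordering 1 < 2 < 3 < 4 < 5 < 6. The simplices of K, each written with vertices in increasing order, are:

  0-simplices (6): [1], [2], [3], [4], [5], [6]
  1-simplices (12): [1,4], [1,5], [1,6], [2,3], [2,4], [2,5], [2,6], [3,4], [3,6], [4,5], [4,6], [5,6]
  2-simplices (6): [1,4,5], [1,4,6], [2,3,6], [2,4,5], [2,5,6], [3,4,6]

so the chain groups are C_0 ≅ Z^6, C_1 ≅ Z^12, C_2 ≅ Z^6.

Boundary ∂_1: C_1 → C_0 is given by ∂[p,q] = [q] − [p]. For instance
  ∂[3,6] = [6] − [3].
The 6×12 boundary matrix has rank 5 and Smith normal form diag(1,1,1,1,1).

The boundary map ∂_2: C_2 → C_1 sends each 2-simplex [p,q,r] to [q,r] − [p,r] + [p,q]. For instance
  ∂[2,3,6] = [3,6] − [2,6] + [2,3],
  ∂[2,5,6] = [5,6] − [2,6] + [2,5].
As a 12×6 matrix over Z this has rank 6, with invariant factors (1,1,1,1,1,1).

From H_k ≅ ker(∂_k) / im(∂_{k+1}) we obtain:

  H_0: rank C_0 − rank ∂_1 = 6 − 5 = 1, and the invariant factors of ∂_1 are all 1, so H_0 ≅ Z.
  H_1: rank ker ∂_1 − rank ∂_2 = (12 − 5) − 6 = 1, and the invariant factors of ∂_2 are all 1, so H_1 ≅ Z.
  H_2: rank ker ∂_2 − rank ∂_3 = (6 − 6) − 0 = 0, and there is no ∂_3, so H_2 ≅ 0.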